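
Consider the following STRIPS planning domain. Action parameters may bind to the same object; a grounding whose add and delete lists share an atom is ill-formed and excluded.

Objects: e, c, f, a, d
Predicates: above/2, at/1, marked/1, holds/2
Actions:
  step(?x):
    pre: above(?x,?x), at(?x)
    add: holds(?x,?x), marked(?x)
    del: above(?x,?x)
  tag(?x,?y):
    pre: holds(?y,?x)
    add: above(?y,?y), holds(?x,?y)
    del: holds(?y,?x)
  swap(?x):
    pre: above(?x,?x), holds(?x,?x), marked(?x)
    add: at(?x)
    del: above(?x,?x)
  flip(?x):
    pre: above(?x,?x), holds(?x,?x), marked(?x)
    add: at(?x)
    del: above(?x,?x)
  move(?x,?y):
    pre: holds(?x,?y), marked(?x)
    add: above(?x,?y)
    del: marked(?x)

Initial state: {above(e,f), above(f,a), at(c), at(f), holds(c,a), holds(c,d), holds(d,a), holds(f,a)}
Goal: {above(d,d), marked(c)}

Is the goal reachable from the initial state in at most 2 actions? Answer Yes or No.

1. tag(a,c)  →  {above(c,c), above(e,f), above(f,a), at(c), at(f), holds(a,c), holds(c,d), holds(d,a), holds(f,a)}
2. step(c)  →  {above(e,f), above(f,a), at(c), at(f), holds(a,c), holds(c,c), holds(c,d), holds(d,a), holds(f,a), marked(c)}
3. tag(a,d)  →  {above(d,d), above(e,f), above(f,a), at(c), at(f), holds(a,c), holds(a,d), holds(c,c), holds(c,d), holds(f,a), marked(c)}
optimal plan length = 3; 3 > 2

No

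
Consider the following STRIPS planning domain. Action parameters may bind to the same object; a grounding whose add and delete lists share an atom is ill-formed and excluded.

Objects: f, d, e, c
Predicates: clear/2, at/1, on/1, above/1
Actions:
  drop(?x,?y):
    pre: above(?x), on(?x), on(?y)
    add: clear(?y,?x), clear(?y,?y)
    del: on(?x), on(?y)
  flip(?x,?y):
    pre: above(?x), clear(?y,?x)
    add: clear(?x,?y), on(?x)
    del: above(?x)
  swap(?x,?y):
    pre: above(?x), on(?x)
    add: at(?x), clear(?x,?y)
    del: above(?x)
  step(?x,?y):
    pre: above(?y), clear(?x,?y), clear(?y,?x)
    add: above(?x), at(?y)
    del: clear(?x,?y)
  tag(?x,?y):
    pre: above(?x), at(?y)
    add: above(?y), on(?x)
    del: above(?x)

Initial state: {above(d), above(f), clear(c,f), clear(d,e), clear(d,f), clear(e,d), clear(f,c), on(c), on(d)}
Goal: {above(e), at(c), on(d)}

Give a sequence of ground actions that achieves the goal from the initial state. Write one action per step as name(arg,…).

1. step(e,d)  →  {above(d), above(e), above(f), at(d), clear(c,f), clear(d,e), clear(d,f), clear(f,c), on(c), on(d)}
2. step(c,f)  →  {above(c), above(d), above(e), above(f), at(d), at(f), clear(d,e), clear(d,f), clear(f,c), on(c), on(d)}
3. swap(c,f)  →  {above(d), above(e), above(f), at(c), at(d), at(f), clear(c,f), clear(d,e), clear(d,f), clear(f,c), on(c), on(d)}

step(e,d); step(c,f); swap(c,f)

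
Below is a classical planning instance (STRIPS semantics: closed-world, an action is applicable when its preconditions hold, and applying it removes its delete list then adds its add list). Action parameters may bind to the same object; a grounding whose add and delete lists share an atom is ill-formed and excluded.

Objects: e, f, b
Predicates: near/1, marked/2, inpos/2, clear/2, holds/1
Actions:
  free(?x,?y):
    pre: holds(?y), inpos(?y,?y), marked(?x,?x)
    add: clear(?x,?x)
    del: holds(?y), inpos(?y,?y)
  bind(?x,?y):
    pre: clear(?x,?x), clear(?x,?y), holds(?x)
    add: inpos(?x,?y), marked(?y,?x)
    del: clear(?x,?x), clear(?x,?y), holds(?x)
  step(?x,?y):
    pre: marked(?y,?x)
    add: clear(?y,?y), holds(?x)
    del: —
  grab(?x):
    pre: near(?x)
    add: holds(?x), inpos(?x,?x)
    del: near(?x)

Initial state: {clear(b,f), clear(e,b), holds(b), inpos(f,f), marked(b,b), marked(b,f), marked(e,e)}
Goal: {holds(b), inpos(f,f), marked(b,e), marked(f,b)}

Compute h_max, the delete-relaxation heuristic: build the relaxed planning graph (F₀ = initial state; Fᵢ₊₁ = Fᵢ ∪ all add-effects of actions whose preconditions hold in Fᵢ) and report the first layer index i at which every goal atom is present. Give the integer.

2

F0 = init (7 atoms)
F1 = F0 ∪ {clear(b,b), clear(e,e), holds(e), holds(f)}  (11 atoms)
F2 = F1 ∪ {inpos(b,b), inpos(b,f), inpos(e,b), inpos(e,e), marked(b,e), marked(f,b)}  (17 atoms)
goal ⊆ F2  ⇒  h_max = 2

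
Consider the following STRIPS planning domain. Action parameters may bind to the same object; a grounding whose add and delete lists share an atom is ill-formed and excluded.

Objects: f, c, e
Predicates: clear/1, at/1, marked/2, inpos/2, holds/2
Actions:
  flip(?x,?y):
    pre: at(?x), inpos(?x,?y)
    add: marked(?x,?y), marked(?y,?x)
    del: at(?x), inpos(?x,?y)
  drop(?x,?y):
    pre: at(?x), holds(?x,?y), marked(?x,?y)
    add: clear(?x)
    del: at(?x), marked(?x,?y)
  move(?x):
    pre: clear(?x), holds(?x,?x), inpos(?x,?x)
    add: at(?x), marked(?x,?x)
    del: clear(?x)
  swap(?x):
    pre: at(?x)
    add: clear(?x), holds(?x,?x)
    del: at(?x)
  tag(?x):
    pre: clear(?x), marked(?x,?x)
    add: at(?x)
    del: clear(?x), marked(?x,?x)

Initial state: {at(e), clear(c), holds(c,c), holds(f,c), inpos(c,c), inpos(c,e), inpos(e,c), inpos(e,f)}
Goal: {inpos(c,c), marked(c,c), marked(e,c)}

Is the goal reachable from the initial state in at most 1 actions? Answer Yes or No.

1. flip(e,c)  →  {clear(c), holds(c,c), holds(f,c), inpos(c,c), inpos(c,e), inpos(e,f), marked(c,e), marked(e,c)}
2. move(c)  →  {at(c), holds(c,c), holds(f,c), inpos(c,c), inpos(c,e), inpos(e,f), marked(c,c), marked(c,e), marked(e,c)}
optimal plan length = 2; 2 > 1

No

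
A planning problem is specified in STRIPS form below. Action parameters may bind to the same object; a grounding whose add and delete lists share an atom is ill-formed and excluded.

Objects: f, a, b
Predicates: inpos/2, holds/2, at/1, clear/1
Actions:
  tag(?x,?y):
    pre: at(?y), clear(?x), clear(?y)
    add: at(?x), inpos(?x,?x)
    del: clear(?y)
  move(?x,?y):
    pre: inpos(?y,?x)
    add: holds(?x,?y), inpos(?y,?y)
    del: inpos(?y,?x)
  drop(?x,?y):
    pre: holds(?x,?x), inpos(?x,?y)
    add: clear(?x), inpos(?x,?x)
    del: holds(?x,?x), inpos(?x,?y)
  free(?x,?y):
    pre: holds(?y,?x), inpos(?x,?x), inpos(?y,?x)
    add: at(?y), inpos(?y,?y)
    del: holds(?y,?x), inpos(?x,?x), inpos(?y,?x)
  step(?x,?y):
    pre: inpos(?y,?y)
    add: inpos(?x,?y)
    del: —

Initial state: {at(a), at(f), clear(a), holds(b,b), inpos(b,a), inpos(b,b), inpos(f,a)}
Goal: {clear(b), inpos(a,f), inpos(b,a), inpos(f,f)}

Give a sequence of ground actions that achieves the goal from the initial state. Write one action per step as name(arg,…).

move(a,f); step(a,f); step(b,f); drop(b,f)

1. move(a,f)  →  {at(a), at(f), clear(a), holds(a,f), holds(b,b), inpos(b,a), inpos(b,b), inpos(f,f)}
2. step(a,f)  →  {at(a), at(f), clear(a), holds(a,f), holds(b,b), inpos(a,f), inpos(b,a), inpos(b,b), inpos(f,f)}
3. step(b,f)  →  {at(a), at(f), clear(a), holds(a,f), holds(b,b), inpos(a,f), inpos(b,a), inpos(b,b), inpos(b,f), inpos(f,f)}
4. drop(b,f)  →  {at(a), at(f), clear(a), clear(b), holds(a,f), inpos(a,f), inpos(b,a), inpos(b,b), inpos(f,f)}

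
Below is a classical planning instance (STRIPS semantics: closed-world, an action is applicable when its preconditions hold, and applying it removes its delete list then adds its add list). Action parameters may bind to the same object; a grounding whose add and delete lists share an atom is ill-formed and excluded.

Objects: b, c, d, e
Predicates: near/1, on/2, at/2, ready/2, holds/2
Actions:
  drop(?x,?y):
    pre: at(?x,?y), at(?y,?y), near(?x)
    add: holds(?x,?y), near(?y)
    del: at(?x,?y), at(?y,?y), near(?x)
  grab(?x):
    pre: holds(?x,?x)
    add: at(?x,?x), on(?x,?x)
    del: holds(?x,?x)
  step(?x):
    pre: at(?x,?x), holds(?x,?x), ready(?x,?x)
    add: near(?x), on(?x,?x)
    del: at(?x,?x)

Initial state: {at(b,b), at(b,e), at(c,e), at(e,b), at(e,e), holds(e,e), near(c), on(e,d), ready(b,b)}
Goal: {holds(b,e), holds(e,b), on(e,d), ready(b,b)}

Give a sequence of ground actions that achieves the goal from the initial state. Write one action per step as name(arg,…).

drop(c,e); drop(e,b); grab(e); drop(b,e)

1. drop(c,e)  →  {at(b,b), at(b,e), at(e,b), holds(c,e), holds(e,e), near(e), on(e,d), ready(b,b)}
2. drop(e,b)  →  {at(b,e), holds(c,e), holds(e,b), holds(e,e), near(b), on(e,d), ready(b,b)}
3. grab(e)  →  {at(b,e), at(e,e), holds(c,e), holds(e,b), near(b), on(e,d), on(e,e), ready(b,b)}
4. drop(b,e)  →  {holds(b,e), holds(c,e), holds(e,b), near(e), on(e,d), on(e,e), ready(b,b)}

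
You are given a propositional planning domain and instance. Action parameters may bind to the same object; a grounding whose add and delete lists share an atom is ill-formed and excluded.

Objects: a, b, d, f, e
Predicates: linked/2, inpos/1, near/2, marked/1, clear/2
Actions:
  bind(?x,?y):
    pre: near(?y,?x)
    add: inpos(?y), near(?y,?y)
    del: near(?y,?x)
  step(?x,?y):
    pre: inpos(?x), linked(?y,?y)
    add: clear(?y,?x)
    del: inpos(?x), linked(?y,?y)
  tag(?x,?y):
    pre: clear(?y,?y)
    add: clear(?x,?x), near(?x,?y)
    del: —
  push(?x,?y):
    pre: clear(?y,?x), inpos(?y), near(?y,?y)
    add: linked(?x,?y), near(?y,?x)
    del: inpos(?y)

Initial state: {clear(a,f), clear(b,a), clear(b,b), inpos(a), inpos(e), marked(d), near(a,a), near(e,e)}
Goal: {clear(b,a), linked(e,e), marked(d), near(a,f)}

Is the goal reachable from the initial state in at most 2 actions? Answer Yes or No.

No

1. tag(e,b)  →  {clear(a,f), clear(b,a), clear(b,b), clear(e,e), inpos(a), inpos(e), marked(d), near(a,a), near(e,b), near(e,e)}
2. push(f,a)  →  {clear(a,f), clear(b,a), clear(b,b), clear(e,e), inpos(e), linked(f,a), marked(d), near(a,a), near(a,f), near(e,b), near(e,e)}
3. push(e,e)  →  {clear(a,f), clear(b,a), clear(b,b), clear(e,e), linked(e,e), linked(f,a), marked(d), near(a,a), near(a,f), near(e,b), near(e,e)}
optimal plan length = 3; 3 > 2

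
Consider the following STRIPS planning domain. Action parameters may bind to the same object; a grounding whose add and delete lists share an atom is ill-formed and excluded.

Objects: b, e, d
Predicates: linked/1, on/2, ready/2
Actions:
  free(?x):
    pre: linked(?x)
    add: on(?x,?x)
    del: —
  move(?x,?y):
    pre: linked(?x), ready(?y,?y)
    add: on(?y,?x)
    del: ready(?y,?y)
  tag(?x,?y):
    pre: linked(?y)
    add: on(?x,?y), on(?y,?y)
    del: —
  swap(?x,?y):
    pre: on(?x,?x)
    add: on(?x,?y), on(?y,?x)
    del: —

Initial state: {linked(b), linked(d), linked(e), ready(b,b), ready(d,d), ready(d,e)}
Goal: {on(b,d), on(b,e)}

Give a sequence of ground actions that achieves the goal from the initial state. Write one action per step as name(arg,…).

1. move(e,b)  →  {linked(b), linked(d), linked(e), on(b,e), ready(d,d), ready(d,e)}
2. tag(b,d)  →  {linked(b), linked(d), linked(e), on(b,d), on(b,e), on(d,d), ready(d,d), ready(d,e)}

move(e,b); tag(b,d)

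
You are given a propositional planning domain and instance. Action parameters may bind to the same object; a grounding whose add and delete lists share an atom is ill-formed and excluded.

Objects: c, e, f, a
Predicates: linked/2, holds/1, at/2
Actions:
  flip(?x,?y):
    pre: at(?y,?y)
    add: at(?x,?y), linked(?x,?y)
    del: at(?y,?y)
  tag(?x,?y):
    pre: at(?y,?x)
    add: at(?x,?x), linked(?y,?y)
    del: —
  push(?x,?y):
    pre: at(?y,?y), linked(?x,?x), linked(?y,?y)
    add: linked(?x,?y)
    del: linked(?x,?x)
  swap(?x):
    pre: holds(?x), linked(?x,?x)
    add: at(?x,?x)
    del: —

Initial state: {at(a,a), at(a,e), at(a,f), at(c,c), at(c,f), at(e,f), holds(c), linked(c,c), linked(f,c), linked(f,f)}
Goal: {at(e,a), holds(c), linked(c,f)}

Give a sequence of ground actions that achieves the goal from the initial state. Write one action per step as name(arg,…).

flip(e,a); tag(f,c); flip(c,f)

1. flip(e,a)  →  {at(a,e), at(a,f), at(c,c), at(c,f), at(e,a), at(e,f), holds(c), linked(c,c), linked(e,a), linked(f,c), linked(f,f)}
2. tag(f,c)  →  {at(a,e), at(a,f), at(c,c), at(c,f), at(e,a), at(e,f), at(f,f), holds(c), linked(c,c), linked(e,a), linked(f,c), linked(f,f)}
3. flip(c,f)  →  {at(a,e), at(a,f), at(c,c), at(c,f), at(e,a), at(e,f), holds(c), linked(c,c), linked(c,f), linked(e,a), linked(f,c), linked(f,f)}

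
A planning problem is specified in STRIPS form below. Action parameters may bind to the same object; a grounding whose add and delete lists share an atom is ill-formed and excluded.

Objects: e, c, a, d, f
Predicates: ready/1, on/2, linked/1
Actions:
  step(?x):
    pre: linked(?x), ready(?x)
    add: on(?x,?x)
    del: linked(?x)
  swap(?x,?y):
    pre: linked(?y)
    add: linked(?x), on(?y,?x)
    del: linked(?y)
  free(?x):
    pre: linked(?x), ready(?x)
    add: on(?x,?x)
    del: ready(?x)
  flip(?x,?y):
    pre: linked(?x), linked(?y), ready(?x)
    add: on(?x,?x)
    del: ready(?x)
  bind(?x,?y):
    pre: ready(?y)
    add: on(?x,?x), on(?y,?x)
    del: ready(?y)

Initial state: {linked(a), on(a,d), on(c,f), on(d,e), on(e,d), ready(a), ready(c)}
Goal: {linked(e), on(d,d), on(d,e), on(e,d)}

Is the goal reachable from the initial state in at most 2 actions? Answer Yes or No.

Yes

1. swap(e,a)  →  {linked(e), on(a,d), on(a,e), on(c,f), on(d,e), on(e,d), ready(a), ready(c)}
2. bind(d,c)  →  {linked(e), on(a,d), on(a,e), on(c,d), on(c,f), on(d,d), on(d,e), on(e,d), ready(a)}
optimal plan length = 2; 2 ≤ 2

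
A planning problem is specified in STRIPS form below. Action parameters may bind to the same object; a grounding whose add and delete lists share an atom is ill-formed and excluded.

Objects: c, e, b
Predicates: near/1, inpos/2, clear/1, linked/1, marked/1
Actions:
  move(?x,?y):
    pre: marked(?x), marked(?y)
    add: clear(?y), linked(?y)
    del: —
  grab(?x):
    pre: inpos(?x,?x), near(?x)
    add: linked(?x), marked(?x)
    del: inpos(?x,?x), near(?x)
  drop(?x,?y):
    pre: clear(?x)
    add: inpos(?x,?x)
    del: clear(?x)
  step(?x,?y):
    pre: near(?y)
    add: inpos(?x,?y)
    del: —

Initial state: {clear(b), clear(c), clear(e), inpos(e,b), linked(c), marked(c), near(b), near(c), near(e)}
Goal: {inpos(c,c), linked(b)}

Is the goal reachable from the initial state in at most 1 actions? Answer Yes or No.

No

1. drop(c,c)  →  {clear(b), clear(e), inpos(c,c), inpos(e,b), linked(c), marked(c), near(b), near(c), near(e)}
2. drop(b,c)  →  {clear(e), inpos(b,b), inpos(c,c), inpos(e,b), linked(c), marked(c), near(b), near(c), near(e)}
3. grab(b)  →  {clear(e), inpos(c,c), inpos(e,b), linked(b), linked(c), marked(b), marked(c), near(c), near(e)}
optimal plan length = 3; 3 > 1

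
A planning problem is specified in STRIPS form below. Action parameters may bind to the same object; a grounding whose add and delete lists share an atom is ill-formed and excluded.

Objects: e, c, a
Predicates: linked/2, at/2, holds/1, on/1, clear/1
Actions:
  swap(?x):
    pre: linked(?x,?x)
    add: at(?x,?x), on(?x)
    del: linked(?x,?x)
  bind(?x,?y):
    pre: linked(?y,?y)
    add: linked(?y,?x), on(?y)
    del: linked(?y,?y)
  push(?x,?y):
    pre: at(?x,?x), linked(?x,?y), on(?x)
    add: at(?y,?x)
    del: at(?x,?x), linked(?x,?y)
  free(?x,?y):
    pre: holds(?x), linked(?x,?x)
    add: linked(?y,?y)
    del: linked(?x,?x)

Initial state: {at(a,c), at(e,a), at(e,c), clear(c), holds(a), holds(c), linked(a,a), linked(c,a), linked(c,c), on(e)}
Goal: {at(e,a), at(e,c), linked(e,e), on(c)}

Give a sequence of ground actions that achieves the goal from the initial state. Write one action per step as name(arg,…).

swap(c); free(a,e)

1. swap(c)  →  {at(a,c), at(c,c), at(e,a), at(e,c), clear(c), holds(a), holds(c), linked(a,a), linked(c,a), on(c), on(e)}
2. free(a,e)  →  {at(a,c), at(c,c), at(e,a), at(e,c), clear(c), holds(a), holds(c), linked(c,a), linked(e,e), on(c), on(e)}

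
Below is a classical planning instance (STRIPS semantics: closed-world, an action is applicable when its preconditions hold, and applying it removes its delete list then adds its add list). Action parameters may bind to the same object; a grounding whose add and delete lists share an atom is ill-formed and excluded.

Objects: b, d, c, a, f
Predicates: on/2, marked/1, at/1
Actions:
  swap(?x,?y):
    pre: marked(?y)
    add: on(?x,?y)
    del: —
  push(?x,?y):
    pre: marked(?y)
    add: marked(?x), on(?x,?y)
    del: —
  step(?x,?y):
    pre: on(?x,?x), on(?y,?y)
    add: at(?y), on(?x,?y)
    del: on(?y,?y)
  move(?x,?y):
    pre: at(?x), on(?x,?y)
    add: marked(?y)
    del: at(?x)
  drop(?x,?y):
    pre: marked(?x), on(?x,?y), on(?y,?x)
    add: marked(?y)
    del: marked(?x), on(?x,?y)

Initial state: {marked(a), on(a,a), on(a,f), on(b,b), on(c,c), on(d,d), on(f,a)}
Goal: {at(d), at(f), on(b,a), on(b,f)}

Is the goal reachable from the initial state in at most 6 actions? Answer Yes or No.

1. swap(b,a)  →  {marked(a), on(a,a), on(a,f), on(b,a), on(b,b), on(c,c), on(d,d), on(f,a)}
2. push(f,a)  →  {marked(a), marked(f), on(a,a), on(a,f), on(b,a), on(b,b), on(c,c), on(d,d), on(f,a)}
3. swap(f,f)  →  {marked(a), marked(f), on(a,a), on(a,f), on(b,a), on(b,b), on(c,c), on(d,d), on(f,a), on(f,f)}
4. step(b,d)  →  {at(d), marked(a), marked(f), on(a,a), on(a,f), on(b,a), on(b,b), on(b,d), on(c,c), on(f,a), on(f,f)}
5. step(b,f)  →  {at(d), at(f), marked(a), marked(f), on(a,a), on(a,f), on(b,a), on(b,b), on(b,d), on(b,f), on(c,c), on(f,a)}
optimal plan length = 5; 5 ≤ 6

Yes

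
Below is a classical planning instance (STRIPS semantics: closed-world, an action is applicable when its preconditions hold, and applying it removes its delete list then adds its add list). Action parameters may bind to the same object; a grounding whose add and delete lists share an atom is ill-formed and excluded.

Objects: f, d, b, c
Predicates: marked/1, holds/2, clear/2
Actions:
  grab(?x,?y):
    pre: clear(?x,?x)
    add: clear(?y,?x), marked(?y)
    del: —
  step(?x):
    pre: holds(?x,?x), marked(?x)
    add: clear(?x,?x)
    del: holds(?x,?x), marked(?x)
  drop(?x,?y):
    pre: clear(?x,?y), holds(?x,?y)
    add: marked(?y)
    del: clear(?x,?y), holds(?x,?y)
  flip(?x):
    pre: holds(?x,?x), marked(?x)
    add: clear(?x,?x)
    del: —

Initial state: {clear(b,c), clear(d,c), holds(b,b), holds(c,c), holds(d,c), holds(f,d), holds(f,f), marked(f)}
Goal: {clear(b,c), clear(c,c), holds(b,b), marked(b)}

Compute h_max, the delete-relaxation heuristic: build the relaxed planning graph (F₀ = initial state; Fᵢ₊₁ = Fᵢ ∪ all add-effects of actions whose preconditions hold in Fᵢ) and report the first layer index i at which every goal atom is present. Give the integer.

F0 = init (8 atoms)
F1 = F0 ∪ {clear(f,f), marked(c)}  (10 atoms)
F2 = F1 ∪ {clear(b,f), clear(c,c), clear(c,f), clear(d,f), marked(b), marked(d)}  (16 atoms)
goal ⊆ F2  ⇒  h_max = 2

2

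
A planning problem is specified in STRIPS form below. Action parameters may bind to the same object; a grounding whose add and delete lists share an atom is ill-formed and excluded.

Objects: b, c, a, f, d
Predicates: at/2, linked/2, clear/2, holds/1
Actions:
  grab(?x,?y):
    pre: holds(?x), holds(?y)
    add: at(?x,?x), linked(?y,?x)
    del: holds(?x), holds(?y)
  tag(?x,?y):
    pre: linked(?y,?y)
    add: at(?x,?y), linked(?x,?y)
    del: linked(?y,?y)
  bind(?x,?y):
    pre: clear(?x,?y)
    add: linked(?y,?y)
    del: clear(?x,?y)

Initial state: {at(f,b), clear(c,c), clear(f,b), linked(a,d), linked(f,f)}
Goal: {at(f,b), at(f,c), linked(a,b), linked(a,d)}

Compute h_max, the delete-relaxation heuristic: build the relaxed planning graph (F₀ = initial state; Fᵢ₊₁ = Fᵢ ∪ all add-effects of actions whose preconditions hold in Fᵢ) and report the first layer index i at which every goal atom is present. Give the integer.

F0 = init (5 atoms)
F1 = F0 ∪ {at(a,f), at(b,f), at(c,f), at(d,f), linked(a,f), linked(b,b), linked(b,f), linked(c,c), linked(c,f), linked(d,f)}  (15 atoms)
F2 = F1 ∪ {at(a,b), at(a,c), at(b,c), at(c,b), at(d,b), at(d,c), at(f,c), linked(a,b), linked(a,c), linked(b,c), linked(c,b), linked(d,b), linked(d,c), linked(f,b), linked(f,c)}  (30 atoms)
goal ⊆ F2  ⇒  h_max = 2

2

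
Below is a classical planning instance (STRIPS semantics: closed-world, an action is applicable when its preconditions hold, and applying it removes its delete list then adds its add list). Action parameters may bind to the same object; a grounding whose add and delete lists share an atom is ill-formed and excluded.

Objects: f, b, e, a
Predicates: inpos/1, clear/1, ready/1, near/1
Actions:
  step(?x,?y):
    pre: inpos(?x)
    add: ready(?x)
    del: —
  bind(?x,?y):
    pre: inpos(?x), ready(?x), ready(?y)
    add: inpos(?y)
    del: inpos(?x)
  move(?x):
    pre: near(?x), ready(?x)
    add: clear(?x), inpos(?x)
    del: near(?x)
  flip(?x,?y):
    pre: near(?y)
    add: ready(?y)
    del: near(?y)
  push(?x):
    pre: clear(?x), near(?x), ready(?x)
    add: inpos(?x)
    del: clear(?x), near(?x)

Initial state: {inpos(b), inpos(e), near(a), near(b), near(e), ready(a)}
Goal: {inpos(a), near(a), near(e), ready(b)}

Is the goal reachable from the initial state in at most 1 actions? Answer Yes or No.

1. step(b,f)  →  {inpos(b), inpos(e), near(a), near(b), near(e), ready(a), ready(b)}
2. bind(b,a)  →  {inpos(a), inpos(e), near(a), near(b), near(e), ready(a), ready(b)}
optimal plan length = 2; 2 > 1

No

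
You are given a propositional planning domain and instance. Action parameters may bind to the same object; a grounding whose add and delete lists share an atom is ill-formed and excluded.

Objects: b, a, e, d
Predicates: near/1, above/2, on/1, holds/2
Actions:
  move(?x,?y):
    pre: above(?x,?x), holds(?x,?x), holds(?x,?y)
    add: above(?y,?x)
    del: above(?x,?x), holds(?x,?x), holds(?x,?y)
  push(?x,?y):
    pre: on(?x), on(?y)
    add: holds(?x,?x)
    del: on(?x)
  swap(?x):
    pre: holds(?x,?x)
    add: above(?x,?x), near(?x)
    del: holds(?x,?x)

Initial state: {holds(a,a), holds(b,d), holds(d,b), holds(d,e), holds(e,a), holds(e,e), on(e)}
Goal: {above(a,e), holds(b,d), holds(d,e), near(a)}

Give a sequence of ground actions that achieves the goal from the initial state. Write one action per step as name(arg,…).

swap(a); swap(e); push(e,e); move(e,a)

1. swap(a)  →  {above(a,a), holds(b,d), holds(d,b), holds(d,e), holds(e,a), holds(e,e), near(a), on(e)}
2. swap(e)  →  {above(a,a), above(e,e), holds(b,d), holds(d,b), holds(d,e), holds(e,a), near(a), near(e), on(e)}
3. push(e,e)  →  {above(a,a), above(e,e), holds(b,d), holds(d,b), holds(d,e), holds(e,a), holds(e,e), near(a), near(e)}
4. move(e,a)  →  {above(a,a), above(a,e), holds(b,d), holds(d,b), holds(d,e), near(a), near(e)}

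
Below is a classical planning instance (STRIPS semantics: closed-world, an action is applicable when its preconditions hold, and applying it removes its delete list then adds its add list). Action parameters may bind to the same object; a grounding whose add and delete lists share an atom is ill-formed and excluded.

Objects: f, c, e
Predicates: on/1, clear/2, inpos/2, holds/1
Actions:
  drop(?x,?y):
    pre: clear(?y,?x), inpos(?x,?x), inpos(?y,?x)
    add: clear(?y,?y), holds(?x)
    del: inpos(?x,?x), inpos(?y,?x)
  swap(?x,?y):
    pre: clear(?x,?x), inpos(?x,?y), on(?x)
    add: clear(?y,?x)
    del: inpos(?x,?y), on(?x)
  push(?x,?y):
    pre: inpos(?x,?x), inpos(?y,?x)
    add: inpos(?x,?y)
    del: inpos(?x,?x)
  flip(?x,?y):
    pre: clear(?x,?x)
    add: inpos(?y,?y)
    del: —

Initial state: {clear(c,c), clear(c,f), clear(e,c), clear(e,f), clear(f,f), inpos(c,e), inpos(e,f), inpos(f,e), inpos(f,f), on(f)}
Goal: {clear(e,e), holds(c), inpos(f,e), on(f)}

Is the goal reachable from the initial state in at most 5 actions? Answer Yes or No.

Yes

1. drop(f,e)  →  {clear(c,c), clear(c,f), clear(e,c), clear(e,e), clear(e,f), clear(f,f), holds(f), inpos(c,e), inpos(f,e), on(f)}
2. flip(f,c)  →  {clear(c,c), clear(c,f), clear(e,c), clear(e,e), clear(e,f), clear(f,f), holds(f), inpos(c,c), inpos(c,e), inpos(f,e), on(f)}
3. drop(c,c)  →  {clear(c,c), clear(c,f), clear(e,c), clear(e,e), clear(e,f), clear(f,f), holds(c), holds(f), inpos(c,e), inpos(f,e), on(f)}
optimal plan length = 3; 3 ≤ 5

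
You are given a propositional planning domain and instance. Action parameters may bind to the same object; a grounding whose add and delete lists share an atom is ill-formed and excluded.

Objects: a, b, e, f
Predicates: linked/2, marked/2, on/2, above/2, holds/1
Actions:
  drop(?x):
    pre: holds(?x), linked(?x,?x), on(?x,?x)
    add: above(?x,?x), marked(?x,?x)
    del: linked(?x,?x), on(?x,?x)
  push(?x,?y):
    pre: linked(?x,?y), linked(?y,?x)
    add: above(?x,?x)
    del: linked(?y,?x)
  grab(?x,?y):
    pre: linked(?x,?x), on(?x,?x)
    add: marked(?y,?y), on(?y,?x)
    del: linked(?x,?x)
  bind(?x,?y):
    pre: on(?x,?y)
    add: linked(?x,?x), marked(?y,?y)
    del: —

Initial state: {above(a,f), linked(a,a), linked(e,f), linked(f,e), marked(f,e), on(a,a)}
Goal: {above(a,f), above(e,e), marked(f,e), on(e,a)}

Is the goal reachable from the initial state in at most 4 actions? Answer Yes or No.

1. push(e,f)  →  {above(a,f), above(e,e), linked(a,a), linked(e,f), marked(f,e), on(a,a)}
2. grab(a,e)  →  {above(a,f), above(e,e), linked(e,f), marked(e,e), marked(f,e), on(a,a), on(e,a)}
optimal plan length = 2; 2 ≤ 4

Yes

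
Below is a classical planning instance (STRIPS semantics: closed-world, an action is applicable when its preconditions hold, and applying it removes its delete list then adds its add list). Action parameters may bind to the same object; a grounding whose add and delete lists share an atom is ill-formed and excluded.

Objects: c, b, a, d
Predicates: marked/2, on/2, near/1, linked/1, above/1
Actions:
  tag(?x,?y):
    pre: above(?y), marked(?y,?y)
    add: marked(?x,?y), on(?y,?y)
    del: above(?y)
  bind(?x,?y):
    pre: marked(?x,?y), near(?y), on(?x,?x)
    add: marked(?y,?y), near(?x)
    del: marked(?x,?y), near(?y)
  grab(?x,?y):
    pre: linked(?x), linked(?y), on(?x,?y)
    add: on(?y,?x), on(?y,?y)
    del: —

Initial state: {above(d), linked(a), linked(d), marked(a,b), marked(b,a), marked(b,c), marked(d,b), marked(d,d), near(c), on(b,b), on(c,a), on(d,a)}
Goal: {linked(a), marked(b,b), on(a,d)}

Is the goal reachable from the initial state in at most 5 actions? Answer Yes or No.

Yes

1. bind(b,c)  →  {above(d), linked(a), linked(d), marked(a,b), marked(b,a), marked(c,c), marked(d,b), marked(d,d), near(b), on(b,b), on(c,a), on(d,a)}
2. grab(d,a)  →  {above(d), linked(a), linked(d), marked(a,b), marked(b,a), marked(c,c), marked(d,b), marked(d,d), near(b), on(a,a), on(a,d), on(b,b), on(c,a), on(d,a)}
3. bind(a,b)  →  {above(d), linked(a), linked(d), marked(b,a), marked(b,b), marked(c,c), marked(d,b), marked(d,d), near(a), on(a,a), on(a,d), on(b,b), on(c,a), on(d,a)}
optimal plan length = 3; 3 ≤ 5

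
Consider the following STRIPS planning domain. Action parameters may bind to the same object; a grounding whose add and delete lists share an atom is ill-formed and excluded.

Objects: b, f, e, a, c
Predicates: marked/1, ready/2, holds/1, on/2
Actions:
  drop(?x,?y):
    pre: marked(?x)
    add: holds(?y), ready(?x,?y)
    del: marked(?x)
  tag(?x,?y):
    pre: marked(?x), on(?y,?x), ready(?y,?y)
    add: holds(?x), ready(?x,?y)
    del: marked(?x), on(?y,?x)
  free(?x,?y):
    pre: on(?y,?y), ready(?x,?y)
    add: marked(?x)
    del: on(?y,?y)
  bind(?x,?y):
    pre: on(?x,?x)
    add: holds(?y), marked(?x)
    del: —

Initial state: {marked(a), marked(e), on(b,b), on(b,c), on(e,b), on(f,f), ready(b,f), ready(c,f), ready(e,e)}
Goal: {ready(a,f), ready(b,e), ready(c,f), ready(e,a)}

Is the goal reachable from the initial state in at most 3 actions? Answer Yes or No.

1. drop(e,a)  →  {holds(a), marked(a), on(b,b), on(b,c), on(e,b), on(f,f), ready(b,f), ready(c,f), ready(e,a), ready(e,e)}
2. drop(a,f)  →  {holds(a), holds(f), on(b,b), on(b,c), on(e,b), on(f,f), ready(a,f), ready(b,f), ready(c,f), ready(e,a), ready(e,e)}
3. free(b,f)  →  {holds(a), holds(f), marked(b), on(b,b), on(b,c), on(e,b), ready(a,f), ready(b,f), ready(c,f), ready(e,a), ready(e,e)}
4. drop(b,e)  →  {holds(a), holds(e), holds(f), on(b,b), on(b,c), on(e,b), ready(a,f), ready(b,e), ready(b,f), ready(c,f), ready(e,a), ready(e,e)}
optimal plan length = 4; 4 > 3

No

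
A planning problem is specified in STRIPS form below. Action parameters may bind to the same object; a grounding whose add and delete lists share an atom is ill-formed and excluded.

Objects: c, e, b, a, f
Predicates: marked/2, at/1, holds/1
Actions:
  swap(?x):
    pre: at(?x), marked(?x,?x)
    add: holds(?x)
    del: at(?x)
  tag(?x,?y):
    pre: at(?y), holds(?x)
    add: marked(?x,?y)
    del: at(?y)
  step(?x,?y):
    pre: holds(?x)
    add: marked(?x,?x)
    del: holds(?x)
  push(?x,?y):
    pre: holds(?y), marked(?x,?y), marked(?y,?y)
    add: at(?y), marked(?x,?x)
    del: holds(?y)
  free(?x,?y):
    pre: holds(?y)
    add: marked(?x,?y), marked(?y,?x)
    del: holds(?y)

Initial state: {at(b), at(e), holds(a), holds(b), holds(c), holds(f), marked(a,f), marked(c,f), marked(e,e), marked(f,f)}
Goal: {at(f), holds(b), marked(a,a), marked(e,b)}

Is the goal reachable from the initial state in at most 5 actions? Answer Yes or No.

1. swap(e)  →  {at(b), holds(a), holds(b), holds(c), holds(e), holds(f), marked(a,f), marked(c,f), marked(e,e), marked(f,f)}
2. tag(e,b)  →  {holds(a), holds(b), holds(c), holds(e), holds(f), marked(a,f), marked(c,f), marked(e,b), marked(e,e), marked(f,f)}
3. push(a,f)  →  {at(f), holds(a), holds(b), holds(c), holds(e), marked(a,a), marked(a,f), marked(c,f), marked(e,b), marked(e,e), marked(f,f)}
optimal plan length = 3; 3 ≤ 5

Yes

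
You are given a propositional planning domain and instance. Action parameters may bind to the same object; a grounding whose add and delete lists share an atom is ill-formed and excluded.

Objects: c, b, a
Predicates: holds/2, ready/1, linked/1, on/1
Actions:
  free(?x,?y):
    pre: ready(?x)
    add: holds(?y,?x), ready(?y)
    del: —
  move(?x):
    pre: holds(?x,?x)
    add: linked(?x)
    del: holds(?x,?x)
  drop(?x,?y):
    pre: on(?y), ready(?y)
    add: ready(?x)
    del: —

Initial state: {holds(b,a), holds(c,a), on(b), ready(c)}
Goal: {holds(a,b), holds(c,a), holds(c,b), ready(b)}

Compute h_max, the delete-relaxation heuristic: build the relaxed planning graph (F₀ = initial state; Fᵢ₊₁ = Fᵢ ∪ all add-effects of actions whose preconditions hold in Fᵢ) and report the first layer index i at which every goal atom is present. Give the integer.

2

F0 = init (4 atoms)
F1 = F0 ∪ {holds(a,c), holds(b,c), holds(c,c), ready(a), ready(b)}  (9 atoms)
F2 = F1 ∪ {holds(a,a), holds(a,b), holds(b,b), holds(c,b), linked(c)}  (14 atoms)
goal ⊆ F2  ⇒  h_max = 2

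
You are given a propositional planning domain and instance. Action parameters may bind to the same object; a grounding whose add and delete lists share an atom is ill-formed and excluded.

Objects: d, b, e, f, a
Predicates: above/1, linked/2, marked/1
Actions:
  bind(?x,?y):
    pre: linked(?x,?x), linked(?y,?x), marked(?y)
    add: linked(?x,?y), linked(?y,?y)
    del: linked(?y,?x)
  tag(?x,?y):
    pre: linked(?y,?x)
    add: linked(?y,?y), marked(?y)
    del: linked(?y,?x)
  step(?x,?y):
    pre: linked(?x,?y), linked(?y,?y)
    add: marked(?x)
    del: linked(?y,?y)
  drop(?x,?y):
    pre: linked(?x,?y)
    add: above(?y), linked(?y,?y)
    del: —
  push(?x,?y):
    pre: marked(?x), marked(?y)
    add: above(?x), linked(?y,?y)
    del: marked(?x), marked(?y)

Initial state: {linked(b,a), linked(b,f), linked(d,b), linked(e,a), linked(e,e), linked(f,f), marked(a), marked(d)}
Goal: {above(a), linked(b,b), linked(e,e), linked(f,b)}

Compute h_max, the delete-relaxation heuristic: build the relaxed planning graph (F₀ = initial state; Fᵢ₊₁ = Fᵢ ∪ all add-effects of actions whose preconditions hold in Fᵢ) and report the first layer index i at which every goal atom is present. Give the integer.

F0 = init (8 atoms)
F1 = F0 ∪ {above(a), above(b), above(d), above(e), above(f), linked(a,a), linked(b,b), linked(d,d), marked(b), marked(e), marked(f)}  (19 atoms)
F2 = F1 ∪ {linked(a,b), linked(a,e), linked(b,d), linked(f,b)}  (23 atoms)
goal ⊆ F2  ⇒  h_max = 2

2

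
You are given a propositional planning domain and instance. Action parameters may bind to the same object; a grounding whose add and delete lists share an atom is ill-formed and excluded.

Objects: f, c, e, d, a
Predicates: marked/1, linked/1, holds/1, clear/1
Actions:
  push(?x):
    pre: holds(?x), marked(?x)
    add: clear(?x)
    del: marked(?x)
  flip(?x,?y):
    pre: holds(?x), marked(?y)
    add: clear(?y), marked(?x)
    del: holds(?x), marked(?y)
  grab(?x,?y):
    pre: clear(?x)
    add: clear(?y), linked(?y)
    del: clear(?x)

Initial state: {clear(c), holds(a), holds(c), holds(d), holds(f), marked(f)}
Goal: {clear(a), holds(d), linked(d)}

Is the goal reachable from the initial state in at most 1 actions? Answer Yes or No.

1. grab(c,d)  →  {clear(d), holds(a), holds(c), holds(d), holds(f), linked(d), marked(f)}
2. grab(d,a)  →  {clear(a), holds(a), holds(c), holds(d), holds(f), linked(a), linked(d), marked(f)}
optimal plan length = 2; 2 > 1

No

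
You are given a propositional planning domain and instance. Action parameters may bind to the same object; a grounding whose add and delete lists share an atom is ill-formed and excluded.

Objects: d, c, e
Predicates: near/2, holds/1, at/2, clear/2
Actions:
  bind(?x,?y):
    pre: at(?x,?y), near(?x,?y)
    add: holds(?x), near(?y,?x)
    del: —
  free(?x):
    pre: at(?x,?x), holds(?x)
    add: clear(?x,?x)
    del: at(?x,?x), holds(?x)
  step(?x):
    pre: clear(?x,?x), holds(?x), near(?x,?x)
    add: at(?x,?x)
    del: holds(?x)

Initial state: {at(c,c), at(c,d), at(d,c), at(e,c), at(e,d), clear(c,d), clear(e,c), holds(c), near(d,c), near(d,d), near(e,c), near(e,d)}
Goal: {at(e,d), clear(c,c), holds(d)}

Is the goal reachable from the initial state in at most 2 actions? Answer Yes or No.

Yes

1. bind(d,c)  →  {at(c,c), at(c,d), at(d,c), at(e,c), at(e,d), clear(c,d), clear(e,c), holds(c), holds(d), near(c,d), near(d,c), near(d,d), near(e,c), near(e,d)}
2. free(c)  →  {at(c,d), at(d,c), at(e,c), at(e,d), clear(c,c), clear(c,d), clear(e,c), holds(d), near(c,d), near(d,c), near(d,d), near(e,c), near(e,d)}
optimal plan length = 2; 2 ≤ 2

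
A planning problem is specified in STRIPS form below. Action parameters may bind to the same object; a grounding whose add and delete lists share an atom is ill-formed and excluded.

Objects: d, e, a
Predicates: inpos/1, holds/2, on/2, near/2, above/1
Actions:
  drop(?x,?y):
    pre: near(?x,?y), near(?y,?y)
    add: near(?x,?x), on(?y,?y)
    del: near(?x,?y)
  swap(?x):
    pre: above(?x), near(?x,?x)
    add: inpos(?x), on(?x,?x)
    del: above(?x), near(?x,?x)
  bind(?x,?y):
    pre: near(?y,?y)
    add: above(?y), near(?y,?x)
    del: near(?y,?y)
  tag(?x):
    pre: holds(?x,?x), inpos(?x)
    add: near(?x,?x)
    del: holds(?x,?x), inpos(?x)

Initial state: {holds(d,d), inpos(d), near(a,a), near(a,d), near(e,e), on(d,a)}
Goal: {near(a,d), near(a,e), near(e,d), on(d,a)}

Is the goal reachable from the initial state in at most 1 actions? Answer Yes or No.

No

1. bind(d,e)  →  {above(e), holds(d,d), inpos(d), near(a,a), near(a,d), near(e,d), on(d,a)}
2. bind(e,a)  →  {above(a), above(e), holds(d,d), inpos(d), near(a,d), near(a,e), near(e,d), on(d,a)}
optimal plan length = 2; 2 > 1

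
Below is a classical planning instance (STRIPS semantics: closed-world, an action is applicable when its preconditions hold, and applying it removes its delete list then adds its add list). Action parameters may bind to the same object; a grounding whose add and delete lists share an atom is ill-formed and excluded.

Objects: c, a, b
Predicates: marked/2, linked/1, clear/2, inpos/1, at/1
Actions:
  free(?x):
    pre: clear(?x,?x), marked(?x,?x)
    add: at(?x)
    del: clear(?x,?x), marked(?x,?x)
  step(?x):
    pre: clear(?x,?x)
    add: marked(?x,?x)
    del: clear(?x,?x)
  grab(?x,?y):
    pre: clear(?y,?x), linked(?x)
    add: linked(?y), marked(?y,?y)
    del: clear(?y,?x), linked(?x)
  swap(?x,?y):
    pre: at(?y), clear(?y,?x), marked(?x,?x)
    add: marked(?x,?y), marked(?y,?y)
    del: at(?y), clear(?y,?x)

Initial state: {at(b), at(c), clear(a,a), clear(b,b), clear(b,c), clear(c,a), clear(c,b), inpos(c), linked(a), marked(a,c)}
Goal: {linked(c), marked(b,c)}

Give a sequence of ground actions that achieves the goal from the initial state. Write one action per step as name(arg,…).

step(b); grab(a,c); swap(b,c)

1. step(b)  →  {at(b), at(c), clear(a,a), clear(b,c), clear(c,a), clear(c,b), inpos(c), linked(a), marked(a,c), marked(b,b)}
2. grab(a,c)  →  {at(b), at(c), clear(a,a), clear(b,c), clear(c,b), inpos(c), linked(c), marked(a,c), marked(b,b), marked(c,c)}
3. swap(b,c)  →  {at(b), clear(a,a), clear(b,c), inpos(c), linked(c), marked(a,c), marked(b,b), marked(b,c), marked(c,c)}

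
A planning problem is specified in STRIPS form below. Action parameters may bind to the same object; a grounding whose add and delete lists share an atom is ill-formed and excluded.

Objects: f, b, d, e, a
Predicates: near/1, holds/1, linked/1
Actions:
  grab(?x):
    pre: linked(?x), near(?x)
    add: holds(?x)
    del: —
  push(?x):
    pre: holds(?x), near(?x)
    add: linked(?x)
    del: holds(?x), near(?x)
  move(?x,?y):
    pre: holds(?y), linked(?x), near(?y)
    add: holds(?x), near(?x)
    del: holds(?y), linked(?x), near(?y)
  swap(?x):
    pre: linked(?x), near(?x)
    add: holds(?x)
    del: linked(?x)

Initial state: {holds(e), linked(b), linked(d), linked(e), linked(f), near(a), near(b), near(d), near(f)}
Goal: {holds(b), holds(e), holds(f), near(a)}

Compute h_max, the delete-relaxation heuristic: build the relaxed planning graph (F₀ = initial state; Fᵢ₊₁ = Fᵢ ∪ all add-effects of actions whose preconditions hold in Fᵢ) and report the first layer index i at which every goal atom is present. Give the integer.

1

F0 = init (9 atoms)
F1 = F0 ∪ {holds(b), holds(d), holds(f)}  (12 atoms)
goal ⊆ F1  ⇒  h_max = 1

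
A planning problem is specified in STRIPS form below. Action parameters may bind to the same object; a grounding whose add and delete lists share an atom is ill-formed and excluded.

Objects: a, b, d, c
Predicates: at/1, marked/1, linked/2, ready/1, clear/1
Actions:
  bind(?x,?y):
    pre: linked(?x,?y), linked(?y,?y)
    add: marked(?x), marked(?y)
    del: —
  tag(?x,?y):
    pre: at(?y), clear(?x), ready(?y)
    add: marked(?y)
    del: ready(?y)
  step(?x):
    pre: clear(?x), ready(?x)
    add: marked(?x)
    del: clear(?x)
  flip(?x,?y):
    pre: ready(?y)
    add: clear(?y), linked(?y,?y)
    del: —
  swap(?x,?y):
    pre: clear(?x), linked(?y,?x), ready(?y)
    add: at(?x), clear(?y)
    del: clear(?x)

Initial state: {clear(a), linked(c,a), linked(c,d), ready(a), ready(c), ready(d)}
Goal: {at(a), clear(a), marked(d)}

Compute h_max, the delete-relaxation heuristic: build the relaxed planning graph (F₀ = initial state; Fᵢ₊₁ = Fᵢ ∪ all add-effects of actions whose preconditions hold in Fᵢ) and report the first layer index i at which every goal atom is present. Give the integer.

2

F0 = init (6 atoms)
F1 = F0 ∪ {at(a), clear(c), clear(d), linked(a,a), linked(c,c), linked(d,d), marked(a)}  (13 atoms)
F2 = F1 ∪ {at(d), marked(c), marked(d)}  (16 atoms)
goal ⊆ F2  ⇒  h_max = 2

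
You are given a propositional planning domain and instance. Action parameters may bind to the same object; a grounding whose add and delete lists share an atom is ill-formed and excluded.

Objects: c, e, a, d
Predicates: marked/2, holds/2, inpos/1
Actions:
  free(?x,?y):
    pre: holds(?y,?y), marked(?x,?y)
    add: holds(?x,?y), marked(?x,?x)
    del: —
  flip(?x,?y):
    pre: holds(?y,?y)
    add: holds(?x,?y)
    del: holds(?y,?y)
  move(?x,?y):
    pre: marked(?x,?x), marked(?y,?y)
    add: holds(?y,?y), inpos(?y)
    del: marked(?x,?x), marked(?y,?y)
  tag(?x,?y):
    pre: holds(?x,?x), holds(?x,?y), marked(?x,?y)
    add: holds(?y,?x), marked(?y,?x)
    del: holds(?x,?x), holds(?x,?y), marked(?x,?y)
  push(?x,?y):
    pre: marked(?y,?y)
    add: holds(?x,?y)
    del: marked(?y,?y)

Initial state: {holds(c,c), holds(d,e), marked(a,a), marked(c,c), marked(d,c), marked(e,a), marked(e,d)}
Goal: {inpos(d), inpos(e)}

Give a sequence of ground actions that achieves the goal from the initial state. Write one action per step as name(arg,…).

1. free(d,c)  →  {holds(c,c), holds(d,c), holds(d,e), marked(a,a), marked(c,c), marked(d,c), marked(d,d), marked(e,a), marked(e,d)}
2. move(c,d)  →  {holds(c,c), holds(d,c), holds(d,d), holds(d,e), inpos(d), marked(a,a), marked(d,c), marked(e,a), marked(e,d)}
3. free(e,d)  →  {holds(c,c), holds(d,c), holds(d,d), holds(d,e), holds(e,d), inpos(d), marked(a,a), marked(d,c), marked(e,a), marked(e,d), marked(e,e)}
4. move(e,e)  →  {holds(c,c), holds(d,c), holds(d,d), holds(d,e), holds(e,d), holds(e,e), inpos(d), inpos(e), marked(a,a), marked(d,c), marked(e,a), marked(e,d)}

free(d,c); move(c,d); free(e,d); move(e,e)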